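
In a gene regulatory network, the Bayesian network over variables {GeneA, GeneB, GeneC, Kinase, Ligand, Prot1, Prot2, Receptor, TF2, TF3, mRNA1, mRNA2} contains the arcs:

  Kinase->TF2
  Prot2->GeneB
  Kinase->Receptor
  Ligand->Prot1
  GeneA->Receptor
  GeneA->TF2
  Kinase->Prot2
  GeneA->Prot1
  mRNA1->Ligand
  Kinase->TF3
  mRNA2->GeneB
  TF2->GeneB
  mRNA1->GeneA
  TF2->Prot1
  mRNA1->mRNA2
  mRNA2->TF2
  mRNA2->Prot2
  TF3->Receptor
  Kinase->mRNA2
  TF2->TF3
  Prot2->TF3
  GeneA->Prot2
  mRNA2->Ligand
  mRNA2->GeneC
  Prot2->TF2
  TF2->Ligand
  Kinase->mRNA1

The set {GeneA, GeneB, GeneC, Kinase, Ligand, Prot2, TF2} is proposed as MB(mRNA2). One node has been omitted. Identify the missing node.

A node's Markov blanket = Pa ∪ Ch ∪ (parents of Ch other than the node itself).
mRNA2's parents: Kinase, mRNA1.
mRNA2's children: GeneB, GeneC, Ligand, Prot2, TF2.
Parents of each child, excluding mRNA2:
  Prot2: GeneA, Kinase
  TF2: GeneA, Kinase, Prot2
  Ligand: TF2, mRNA1
  GeneC: —
  GeneB: Prot2, TF2
MB(mRNA2) = {GeneA, GeneB, GeneC, Kinase, Ligand, Prot2, TF2, mRNA1}.
Comparing with the claimed set, mRNA1 is missing.

mRNA1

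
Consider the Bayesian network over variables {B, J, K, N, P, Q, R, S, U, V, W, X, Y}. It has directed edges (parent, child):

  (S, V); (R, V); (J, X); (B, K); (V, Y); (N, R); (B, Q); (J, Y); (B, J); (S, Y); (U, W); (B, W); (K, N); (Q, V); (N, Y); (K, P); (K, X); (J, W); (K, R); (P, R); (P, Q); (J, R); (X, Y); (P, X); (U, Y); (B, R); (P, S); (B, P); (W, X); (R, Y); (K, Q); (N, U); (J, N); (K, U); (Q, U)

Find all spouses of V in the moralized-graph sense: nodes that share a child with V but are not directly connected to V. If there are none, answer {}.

Children of V: Y.
  Y also has parents J, N, R, S, U, X.
Excluding nodes already adjacent to V (Q, R, S, Y), the co-parent-only contribution is {J, N, U, X}.

{J, N, U, X}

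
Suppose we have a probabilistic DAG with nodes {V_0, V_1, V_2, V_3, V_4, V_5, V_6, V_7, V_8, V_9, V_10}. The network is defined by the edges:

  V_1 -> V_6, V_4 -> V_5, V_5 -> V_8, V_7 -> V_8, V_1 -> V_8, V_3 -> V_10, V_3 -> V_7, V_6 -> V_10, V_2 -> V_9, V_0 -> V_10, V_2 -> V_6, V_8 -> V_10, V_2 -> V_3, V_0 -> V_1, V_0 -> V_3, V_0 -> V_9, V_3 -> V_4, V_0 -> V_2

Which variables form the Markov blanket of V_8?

{V_0, V_1, V_3, V_5, V_6, V_7, V_10}

By definition, MB(V_8) is built from V_8's parents, V_8's children, and the co-parents of V_8.
V_8 has child V_10.
V_8's parents: V_1, V_5, V_7.
Parents of each child, excluding V_8:
  parents(V_10) \ {V_8} = {V_0, V_3, V_6}.
MB(V_8) = {V_0, V_1, V_3, V_5, V_6, V_7, V_10}.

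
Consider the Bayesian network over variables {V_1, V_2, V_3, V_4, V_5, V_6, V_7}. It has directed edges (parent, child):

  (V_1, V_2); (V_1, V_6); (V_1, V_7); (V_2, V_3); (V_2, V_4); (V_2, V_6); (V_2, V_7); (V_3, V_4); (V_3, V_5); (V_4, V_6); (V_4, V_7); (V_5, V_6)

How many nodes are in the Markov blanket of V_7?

3

Pa(V_7) = {V_1, V_2, V_4}.
Ch(V_7) = {}.
With no children, V_7 has no spouses; the co-parent set is empty.
MB(V_7) = {V_1, V_2, V_4}, which has 3 nodes.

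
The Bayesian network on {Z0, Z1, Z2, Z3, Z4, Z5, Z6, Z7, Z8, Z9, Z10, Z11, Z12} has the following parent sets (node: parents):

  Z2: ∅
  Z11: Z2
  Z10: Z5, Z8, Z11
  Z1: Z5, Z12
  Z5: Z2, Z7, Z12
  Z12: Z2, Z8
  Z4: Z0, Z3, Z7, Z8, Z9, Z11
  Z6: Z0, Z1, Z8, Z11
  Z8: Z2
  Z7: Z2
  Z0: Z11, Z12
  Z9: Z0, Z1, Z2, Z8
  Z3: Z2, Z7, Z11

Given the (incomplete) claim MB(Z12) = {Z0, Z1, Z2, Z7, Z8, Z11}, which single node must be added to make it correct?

Z5

The Markov blanket of a node is its parents, its children, and the other parents of its children.
Pa(Z12) = {Z2, Z8}.
Ch(Z12) = {Z0, Z1, Z5}.
Co-parents of Z12 (other parents of its children):
  Z5's other parents are Z2, Z7.
  Z1's other parent is Z5.
  Z0's other parent is Z11.
MB(Z12) = {Z0, Z1, Z2, Z5, Z7, Z8, Z11}.
Comparing with the claimed set, Z5 is missing.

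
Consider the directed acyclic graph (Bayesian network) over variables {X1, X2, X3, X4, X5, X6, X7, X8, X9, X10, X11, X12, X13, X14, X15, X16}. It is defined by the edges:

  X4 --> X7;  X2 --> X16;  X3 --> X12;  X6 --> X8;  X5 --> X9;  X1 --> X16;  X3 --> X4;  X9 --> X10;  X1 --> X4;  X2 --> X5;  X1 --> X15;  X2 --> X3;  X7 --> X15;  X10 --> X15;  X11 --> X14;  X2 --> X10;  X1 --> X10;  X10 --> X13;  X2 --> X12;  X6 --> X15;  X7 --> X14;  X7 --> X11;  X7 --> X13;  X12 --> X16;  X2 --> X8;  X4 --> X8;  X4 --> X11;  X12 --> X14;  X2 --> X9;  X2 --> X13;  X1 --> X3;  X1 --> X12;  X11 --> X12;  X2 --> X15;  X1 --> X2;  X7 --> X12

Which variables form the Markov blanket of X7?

{X1, X2, X3, X4, X6, X10, X11, X12, X13, X14, X15}

Pa(X7) = {X4}.
Ch(X7) = {X11, X12, X13, X14, X15}.
For each child, the remaining parents (spouses of X7):
  X11's other parent is X4.
  X12's other parents are X1, X2, X3, X11.
  X13 also has parents X2, X10.
  X14's other parents are X11, X12.
  parents(X15) \ {X7} = {X1, X2, X6, X10}.
MB(X7) = {X1, X2, X3, X4, X6, X10, X11, X12, X13, X14, X15}.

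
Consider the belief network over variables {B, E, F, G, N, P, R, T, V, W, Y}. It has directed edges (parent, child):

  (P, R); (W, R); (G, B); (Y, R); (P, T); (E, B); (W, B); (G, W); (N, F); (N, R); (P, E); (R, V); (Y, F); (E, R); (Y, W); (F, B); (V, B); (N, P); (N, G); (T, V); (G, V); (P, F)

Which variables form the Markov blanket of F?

{B, E, G, N, P, V, W, Y}

Parents of F: N, P, Y.
Ch(F) = {B}.
Parents of each child, excluding F:
  B's other parents are E, G, V, W.
Taking the union gives {B, E, G, N, P, V, W, Y}.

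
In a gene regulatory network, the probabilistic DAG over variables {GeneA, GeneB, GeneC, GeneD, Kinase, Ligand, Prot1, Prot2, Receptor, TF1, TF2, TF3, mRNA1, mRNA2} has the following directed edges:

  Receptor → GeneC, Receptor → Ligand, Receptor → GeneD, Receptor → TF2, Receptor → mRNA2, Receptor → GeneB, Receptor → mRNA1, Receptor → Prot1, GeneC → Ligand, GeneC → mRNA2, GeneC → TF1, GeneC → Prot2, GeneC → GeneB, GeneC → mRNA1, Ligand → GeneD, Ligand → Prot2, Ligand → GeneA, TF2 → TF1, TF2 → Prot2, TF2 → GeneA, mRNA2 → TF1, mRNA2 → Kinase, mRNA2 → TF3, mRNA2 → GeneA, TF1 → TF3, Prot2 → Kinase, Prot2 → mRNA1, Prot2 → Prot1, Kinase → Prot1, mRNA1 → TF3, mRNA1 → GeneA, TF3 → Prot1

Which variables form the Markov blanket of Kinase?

{Prot1, Prot2, Receptor, TF3, mRNA2}

Kinase's children: Prot1.
Kinase's parents: Prot2, mRNA2.
Other parents of Kinase's children:
  Prot1's other parents are Prot2, Receptor, TF3.
Union: {Prot2, mRNA2} ∪ {Prot1} ∪ {Prot2, Receptor, TF3} = {Prot1, Prot2, Receptor, TF3, mRNA2}.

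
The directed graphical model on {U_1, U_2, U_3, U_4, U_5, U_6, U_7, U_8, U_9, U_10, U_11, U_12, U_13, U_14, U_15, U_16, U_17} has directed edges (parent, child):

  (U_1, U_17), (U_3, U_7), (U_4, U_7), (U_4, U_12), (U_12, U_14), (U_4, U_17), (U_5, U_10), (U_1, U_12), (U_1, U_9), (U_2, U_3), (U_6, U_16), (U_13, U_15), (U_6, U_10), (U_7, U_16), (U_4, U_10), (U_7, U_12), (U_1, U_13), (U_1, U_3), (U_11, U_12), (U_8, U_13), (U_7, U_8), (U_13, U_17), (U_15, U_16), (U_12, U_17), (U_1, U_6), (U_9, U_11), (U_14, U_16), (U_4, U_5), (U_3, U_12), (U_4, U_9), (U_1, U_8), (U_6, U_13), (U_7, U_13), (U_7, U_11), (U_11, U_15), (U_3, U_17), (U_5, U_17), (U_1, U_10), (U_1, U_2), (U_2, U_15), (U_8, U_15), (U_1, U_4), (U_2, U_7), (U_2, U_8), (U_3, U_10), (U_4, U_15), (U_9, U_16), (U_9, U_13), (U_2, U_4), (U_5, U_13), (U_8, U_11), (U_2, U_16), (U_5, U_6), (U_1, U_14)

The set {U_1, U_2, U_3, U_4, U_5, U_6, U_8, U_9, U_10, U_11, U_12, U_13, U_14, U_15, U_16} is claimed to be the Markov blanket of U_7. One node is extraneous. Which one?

U_7's parents: U_2, U_3, U_4.
U_7's children: U_8, U_11, U_12, U_13, U_16.
Co-parents of U_7 (other parents of its children):
  parents(U_8) \ {U_7} = {U_1, U_2}.
  U_11's other parents are U_8, U_9.
  U_12's other parents are U_1, U_3, U_4, U_11.
  U_13 also has parents U_1, U_5, U_6, U_8, U_9.
  U_16 also has parents U_2, U_6, U_9, U_14, U_15.
MB(U_7) = {U_1, U_2, U_3, U_4, U_5, U_6, U_8, U_9, U_11, U_12, U_13, U_14, U_15, U_16}.
U_10 is neither a parent, child, nor co-parent of U_7, so it does not belong.

U_10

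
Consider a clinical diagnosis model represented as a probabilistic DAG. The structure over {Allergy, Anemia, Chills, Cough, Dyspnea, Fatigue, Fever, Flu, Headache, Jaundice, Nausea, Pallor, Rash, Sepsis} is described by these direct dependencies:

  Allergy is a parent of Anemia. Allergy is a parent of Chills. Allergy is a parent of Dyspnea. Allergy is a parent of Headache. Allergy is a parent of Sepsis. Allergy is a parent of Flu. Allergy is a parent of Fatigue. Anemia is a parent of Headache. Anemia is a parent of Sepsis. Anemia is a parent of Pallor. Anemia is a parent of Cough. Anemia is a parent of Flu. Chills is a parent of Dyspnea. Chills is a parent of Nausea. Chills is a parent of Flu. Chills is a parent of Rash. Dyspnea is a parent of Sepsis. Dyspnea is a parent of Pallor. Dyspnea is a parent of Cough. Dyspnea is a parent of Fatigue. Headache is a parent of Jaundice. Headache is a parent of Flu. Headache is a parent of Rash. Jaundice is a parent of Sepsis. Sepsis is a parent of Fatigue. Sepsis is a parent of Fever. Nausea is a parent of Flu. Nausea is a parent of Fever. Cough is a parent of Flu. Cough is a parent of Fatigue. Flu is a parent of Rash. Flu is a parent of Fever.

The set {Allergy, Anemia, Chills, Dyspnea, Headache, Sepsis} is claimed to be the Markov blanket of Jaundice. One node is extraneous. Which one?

Chills

Children of Jaundice: Sepsis.
Jaundice's parents: Headache.
For each child, the remaining parents (spouses of Jaundice):
  Sepsis: Allergy, Anemia, Dyspnea
MB(Jaundice) = {Allergy, Anemia, Dyspnea, Headache, Sepsis}.
Chills is neither a parent, child, nor co-parent of Jaundice, so it does not belong.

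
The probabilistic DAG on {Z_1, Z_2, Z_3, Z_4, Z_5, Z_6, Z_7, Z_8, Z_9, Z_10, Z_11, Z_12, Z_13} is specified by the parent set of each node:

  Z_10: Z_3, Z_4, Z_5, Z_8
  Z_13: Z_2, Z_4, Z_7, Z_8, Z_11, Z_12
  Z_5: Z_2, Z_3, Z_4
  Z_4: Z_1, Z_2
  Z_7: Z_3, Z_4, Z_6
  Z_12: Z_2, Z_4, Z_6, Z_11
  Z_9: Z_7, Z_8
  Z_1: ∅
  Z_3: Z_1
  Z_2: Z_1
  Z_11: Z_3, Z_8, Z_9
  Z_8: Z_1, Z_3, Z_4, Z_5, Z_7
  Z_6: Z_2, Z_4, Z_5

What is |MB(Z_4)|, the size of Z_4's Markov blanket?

The Markov blanket of a node is its parents, its children, and the other parents of its children.
Z_4 has parents Z_1, Z_2.
Z_4's children: Z_5, Z_6, Z_7, Z_8, Z_10, Z_12, Z_13.
Parents of each child, excluding Z_4:
  Z_5 also has parents Z_2, Z_3.
  parents(Z_6) \ {Z_4} = {Z_2, Z_5}.
  Z_7's other parents are Z_3, Z_6.
  Z_8's other parents are Z_1, Z_3, Z_5, Z_7.
  Z_10 also has parents Z_3, Z_5, Z_8.
  parents(Z_12) \ {Z_4} = {Z_2, Z_6, Z_11}.
  parents(Z_13) \ {Z_4} = {Z_2, Z_7, Z_8, Z_11, Z_12}.
MB(Z_4) = {Z_1, Z_2, Z_3, Z_5, Z_6, Z_7, Z_8, Z_10, Z_11, Z_12, Z_13}, which has 11 nodes.

11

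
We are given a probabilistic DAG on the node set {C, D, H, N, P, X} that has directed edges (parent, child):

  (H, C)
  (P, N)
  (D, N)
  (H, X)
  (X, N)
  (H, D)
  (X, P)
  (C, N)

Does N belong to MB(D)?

Yes

N is a child of D.
So N ∈ MB(D).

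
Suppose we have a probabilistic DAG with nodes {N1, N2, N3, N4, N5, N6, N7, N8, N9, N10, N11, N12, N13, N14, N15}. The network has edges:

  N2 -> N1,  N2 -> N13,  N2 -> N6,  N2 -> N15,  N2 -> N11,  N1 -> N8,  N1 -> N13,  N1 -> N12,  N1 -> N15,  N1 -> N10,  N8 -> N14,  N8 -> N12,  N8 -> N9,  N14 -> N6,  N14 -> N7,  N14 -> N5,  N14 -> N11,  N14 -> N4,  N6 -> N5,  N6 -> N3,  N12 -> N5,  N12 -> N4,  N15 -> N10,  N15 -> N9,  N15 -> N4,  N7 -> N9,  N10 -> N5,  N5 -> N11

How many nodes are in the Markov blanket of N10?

Recall MB(v) = parents ∪ children ∪ spouses, where spouses are the other parents of v's children.
N10's parents: N1, N15.
N10 has child N5.
For each child, the remaining parents (spouses of N10):
  parents(N5) \ {N10} = {N6, N12, N14}.
MB(N10) = {N1, N5, N6, N12, N14, N15}, which has 6 nodes.

6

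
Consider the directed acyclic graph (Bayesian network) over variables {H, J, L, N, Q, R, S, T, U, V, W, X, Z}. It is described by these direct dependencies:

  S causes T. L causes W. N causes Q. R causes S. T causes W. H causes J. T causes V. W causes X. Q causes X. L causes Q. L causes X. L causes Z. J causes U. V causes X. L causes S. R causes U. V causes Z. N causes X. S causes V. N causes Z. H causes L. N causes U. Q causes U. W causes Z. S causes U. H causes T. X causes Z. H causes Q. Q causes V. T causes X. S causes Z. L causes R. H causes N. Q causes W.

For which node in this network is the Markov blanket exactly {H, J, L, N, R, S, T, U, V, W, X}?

Q

The target node must have every member of {H, J, L, N, R, S, T, U, V, W, X} as a parent, child, or co-parent, and no others.
Parents of Q: H, L, N; children: U, V, W, X; co-parents: J, L, N, R, S, T, V, W.
These exactly cover the given set, so the node is Q.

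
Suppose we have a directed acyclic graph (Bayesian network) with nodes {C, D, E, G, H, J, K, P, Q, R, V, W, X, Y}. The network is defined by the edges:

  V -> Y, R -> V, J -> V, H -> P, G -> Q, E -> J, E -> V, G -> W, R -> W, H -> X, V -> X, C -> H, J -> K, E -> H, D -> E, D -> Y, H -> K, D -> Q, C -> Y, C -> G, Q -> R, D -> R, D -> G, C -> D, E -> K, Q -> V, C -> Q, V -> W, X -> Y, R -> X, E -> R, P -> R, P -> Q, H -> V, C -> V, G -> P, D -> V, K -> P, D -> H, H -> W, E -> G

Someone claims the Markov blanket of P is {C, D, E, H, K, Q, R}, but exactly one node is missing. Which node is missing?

Recall MB(v) = parents ∪ children ∪ spouses, where spouses are the other parents of v's children.
Ch(P) = {Q, R}.
Parents of P: G, H, K.
Other parents of P's children:
  Q: C, D, G
  R: D, E, Q
MB(P) = {C, D, E, G, H, K, Q, R}.
Comparing with the claimed set, G is missing.

G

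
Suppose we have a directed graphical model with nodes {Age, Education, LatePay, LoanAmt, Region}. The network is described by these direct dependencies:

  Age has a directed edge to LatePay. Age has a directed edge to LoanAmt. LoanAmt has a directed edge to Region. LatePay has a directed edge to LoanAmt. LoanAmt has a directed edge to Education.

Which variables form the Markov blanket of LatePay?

{Age, LoanAmt}

LatePay's parents: Age.
LatePay's children: LoanAmt.
Co-parents of LatePay (other parents of its children):
  LoanAmt also has parent Age.
So the Markov blanket of LatePay is {Age, LoanAmt}.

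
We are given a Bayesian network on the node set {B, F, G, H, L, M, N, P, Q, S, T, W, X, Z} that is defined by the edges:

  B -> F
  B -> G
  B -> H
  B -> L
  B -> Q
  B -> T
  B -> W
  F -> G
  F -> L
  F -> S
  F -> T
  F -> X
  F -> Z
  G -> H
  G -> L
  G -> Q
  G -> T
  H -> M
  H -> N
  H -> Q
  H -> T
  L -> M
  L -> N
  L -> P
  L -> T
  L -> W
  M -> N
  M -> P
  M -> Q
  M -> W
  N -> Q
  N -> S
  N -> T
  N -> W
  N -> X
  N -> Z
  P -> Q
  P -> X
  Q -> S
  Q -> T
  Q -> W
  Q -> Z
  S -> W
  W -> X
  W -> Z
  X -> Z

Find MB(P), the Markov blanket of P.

{B, F, G, H, L, M, N, Q, W, X}

Parents of P: L, M.
Ch(P) = {Q, X}.
Parents of each child, excluding P:
  parents(Q) \ {P} = {B, G, H, M, N}.
  parents(X) \ {P} = {F, N, W}.
Taking the union gives {B, F, G, H, L, M, N, Q, W, X}.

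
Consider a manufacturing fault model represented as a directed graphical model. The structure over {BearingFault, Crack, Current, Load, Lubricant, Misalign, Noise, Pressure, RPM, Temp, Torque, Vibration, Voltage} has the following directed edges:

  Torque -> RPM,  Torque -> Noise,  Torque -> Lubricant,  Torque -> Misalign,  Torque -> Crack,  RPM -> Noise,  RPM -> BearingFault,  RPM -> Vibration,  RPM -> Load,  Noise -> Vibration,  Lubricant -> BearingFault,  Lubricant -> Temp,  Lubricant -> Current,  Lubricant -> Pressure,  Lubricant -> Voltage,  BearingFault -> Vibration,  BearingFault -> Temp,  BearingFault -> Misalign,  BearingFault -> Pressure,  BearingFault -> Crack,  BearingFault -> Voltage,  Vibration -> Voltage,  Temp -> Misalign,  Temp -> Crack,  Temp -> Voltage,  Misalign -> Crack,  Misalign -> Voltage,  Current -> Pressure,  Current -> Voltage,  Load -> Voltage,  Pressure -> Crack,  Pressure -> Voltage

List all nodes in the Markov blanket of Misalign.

Misalign has parents BearingFault, Temp, Torque.
Misalign has children Crack, Voltage.
Other parents of Misalign's children:
  parents(Crack) \ {Misalign} = {BearingFault, Pressure, Temp, Torque}.
  parents(Voltage) \ {Misalign} = {BearingFault, Current, Load, Lubricant, Pressure, Temp, Vibration}.
Taking the union gives {BearingFault, Crack, Current, Load, Lubricant, Pressure, Temp, Torque, Vibration, Voltage}.

{BearingFault, Crack, Current, Load, Lubricant, Pressure, Temp, Torque, Vibration, Voltage}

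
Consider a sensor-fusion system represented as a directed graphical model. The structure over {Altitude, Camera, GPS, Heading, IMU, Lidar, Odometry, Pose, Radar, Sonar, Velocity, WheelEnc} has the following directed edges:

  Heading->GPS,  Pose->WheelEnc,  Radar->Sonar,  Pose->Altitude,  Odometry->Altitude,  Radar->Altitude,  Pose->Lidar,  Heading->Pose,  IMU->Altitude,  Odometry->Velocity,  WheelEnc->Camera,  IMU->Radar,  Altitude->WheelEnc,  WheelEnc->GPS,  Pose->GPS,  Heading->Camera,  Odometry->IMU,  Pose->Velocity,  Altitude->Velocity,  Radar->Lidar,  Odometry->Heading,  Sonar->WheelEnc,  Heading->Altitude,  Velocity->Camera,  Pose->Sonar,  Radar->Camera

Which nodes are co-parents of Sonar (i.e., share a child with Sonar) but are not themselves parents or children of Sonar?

{Altitude}

Children of Sonar: WheelEnc.
  WheelEnc's other parents are Altitude, Pose.
Excluding nodes already adjacent to Sonar (Pose, Radar, WheelEnc), the co-parent-only contribution is {Altitude}.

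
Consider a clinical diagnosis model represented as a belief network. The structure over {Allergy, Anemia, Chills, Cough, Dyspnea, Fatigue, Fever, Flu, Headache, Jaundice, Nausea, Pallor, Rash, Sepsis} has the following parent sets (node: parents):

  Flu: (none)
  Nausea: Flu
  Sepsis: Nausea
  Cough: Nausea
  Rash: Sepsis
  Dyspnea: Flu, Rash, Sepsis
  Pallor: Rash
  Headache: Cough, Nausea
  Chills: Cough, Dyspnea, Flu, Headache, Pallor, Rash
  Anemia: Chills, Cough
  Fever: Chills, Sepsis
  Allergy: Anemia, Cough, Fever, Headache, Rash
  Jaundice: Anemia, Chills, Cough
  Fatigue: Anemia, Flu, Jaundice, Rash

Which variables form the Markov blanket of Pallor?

{Chills, Cough, Dyspnea, Flu, Headache, Rash}

Children of Pallor: Chills.
Pallor's parents: Rash.
Parents of each child, excluding Pallor:
  parents(Chills) \ {Pallor} = {Cough, Dyspnea, Flu, Headache, Rash}.
So the Markov blanket of Pallor is {Chills, Cough, Dyspnea, Flu, Headache, Rash}.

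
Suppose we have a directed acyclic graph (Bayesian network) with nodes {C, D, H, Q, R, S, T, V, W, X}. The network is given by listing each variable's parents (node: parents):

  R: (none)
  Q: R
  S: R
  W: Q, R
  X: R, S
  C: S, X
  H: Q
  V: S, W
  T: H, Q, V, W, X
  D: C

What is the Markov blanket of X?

The Markov blanket of a node is its parents, its children, and the other parents of its children.
X has parents R, S.
Children of X: C, T.
For each child, the remaining parents (spouses of X):
  C: S
  T: H, Q, V, W
Taking the union gives {C, H, Q, R, S, T, V, W}.

{C, H, Q, R, S, T, V, W}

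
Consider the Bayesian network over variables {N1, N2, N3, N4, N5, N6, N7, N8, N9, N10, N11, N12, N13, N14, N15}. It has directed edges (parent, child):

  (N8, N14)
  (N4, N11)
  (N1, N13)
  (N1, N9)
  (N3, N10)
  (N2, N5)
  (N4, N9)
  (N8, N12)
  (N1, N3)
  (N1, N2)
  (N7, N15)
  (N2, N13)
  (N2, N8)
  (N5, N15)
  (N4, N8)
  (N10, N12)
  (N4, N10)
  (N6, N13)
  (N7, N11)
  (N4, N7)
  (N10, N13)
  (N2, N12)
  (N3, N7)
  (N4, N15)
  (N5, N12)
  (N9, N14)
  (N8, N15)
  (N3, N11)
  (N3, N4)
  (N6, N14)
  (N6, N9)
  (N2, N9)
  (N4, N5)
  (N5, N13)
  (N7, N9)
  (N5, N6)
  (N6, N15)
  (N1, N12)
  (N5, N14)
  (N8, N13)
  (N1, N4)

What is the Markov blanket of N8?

{N1, N2, N4, N5, N6, N7, N9, N10, N12, N13, N14, N15}

A node's Markov blanket = Pa ∪ Ch ∪ (parents of Ch other than the node itself).
N8 has children N12, N13, N14, N15.
N8's parents: N2, N4.
Parents of each child, excluding N8:
  parents(N12) \ {N8} = {N1, N2, N5, N10}.
  parents(N13) \ {N8} = {N1, N2, N5, N6, N10}.
  N14's other parents are N5, N6, N9.
  N15's other parents are N4, N5, N6, N7.
Taking the union gives {N1, N2, N4, N5, N6, N7, N9, N10, N12, N13, N14, N15}.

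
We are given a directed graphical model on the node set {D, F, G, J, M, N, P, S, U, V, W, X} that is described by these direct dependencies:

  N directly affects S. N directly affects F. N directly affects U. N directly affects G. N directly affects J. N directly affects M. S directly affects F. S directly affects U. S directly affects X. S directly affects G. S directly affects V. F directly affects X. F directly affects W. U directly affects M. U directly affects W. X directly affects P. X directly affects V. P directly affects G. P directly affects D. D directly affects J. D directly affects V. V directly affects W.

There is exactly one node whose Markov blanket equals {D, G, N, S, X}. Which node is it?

P

The target node must have every member of {D, G, N, S, X} as a parent, child, or co-parent, and no others.
Parents of P: X; children: D, G; co-parents: N, S.
These exactly cover the given set, so the node is P.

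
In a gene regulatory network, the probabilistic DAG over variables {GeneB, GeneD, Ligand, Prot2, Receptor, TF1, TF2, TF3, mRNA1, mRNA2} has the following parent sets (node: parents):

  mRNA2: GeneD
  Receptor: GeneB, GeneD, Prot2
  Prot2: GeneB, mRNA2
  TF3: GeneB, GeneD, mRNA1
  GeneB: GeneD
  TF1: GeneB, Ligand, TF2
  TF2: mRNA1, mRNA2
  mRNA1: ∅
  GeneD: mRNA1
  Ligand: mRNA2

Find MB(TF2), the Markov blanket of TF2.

{GeneB, Ligand, TF1, mRNA1, mRNA2}

By definition, MB(TF2) is built from TF2's parents, TF2's children, and the co-parents of TF2.
Parents of TF2: mRNA1, mRNA2.
Ch(TF2) = {TF1}.
For each child, the remaining parents (spouses of TF2):
  parents(TF1) \ {TF2} = {GeneB, Ligand}.
MB(TF2) = {GeneB, Ligand, TF1, mRNA1, mRNA2}.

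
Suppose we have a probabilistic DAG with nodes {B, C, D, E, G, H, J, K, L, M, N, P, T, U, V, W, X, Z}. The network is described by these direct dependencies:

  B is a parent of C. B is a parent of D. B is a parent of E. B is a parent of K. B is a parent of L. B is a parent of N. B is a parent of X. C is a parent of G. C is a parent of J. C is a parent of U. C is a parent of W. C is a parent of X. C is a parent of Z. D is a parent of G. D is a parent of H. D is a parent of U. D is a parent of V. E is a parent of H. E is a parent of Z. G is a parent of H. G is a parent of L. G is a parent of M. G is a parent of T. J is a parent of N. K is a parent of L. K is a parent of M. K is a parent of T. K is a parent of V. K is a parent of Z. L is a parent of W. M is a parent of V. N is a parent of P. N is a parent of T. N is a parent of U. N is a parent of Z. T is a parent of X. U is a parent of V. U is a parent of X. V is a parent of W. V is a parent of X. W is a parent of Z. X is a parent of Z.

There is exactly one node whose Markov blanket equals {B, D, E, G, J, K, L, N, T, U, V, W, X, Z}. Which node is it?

The target node must have every member of {B, D, E, G, J, K, L, N, T, U, V, W, X, Z} as a parent, child, or co-parent, and no others.
Parents of C: B; children: G, J, U, W, X, Z; co-parents: B, D, E, K, L, N, T, U, V, W, X.
These exactly cover the given set, so the node is C.

C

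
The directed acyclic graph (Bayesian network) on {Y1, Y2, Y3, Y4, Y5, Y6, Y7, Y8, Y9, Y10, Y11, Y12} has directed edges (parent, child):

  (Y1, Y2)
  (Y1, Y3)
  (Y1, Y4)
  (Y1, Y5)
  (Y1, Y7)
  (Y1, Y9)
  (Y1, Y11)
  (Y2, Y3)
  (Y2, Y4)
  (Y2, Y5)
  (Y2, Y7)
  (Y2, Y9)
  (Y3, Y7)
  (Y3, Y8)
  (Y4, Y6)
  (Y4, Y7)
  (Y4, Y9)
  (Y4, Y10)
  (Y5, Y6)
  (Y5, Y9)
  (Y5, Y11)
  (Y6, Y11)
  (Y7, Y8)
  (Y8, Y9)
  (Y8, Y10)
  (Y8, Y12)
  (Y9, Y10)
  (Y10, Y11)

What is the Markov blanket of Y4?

{Y1, Y2, Y3, Y5, Y6, Y7, Y8, Y9, Y10}

Y4's parents: Y1, Y2.
Y4's children: Y6, Y7, Y9, Y10.
Parents of each child, excluding Y4:
  Y6: Y5
  Y7: Y1, Y2, Y3
  Y9: Y1, Y2, Y5, Y8
  Y10: Y8, Y9
Union: {Y1, Y2} ∪ {Y6, Y7, Y9, Y10} ∪ {Y1, Y2, Y3, Y5, Y8, Y9} = {Y1, Y2, Y3, Y5, Y6, Y7, Y8, Y9, Y10}.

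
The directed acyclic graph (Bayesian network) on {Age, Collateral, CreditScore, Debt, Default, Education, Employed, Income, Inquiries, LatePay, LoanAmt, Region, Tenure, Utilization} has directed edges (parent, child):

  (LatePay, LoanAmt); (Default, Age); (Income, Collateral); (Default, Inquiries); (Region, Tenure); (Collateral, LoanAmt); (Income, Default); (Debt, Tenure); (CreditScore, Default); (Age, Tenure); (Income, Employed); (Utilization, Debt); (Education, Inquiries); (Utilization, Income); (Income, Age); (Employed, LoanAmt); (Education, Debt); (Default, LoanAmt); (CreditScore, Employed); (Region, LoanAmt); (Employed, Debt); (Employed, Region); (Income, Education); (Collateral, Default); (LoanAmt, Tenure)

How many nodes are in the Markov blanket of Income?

7

Income has parent Utilization.
Ch(Income) = {Age, Collateral, Default, Education, Employed}.
For each child, the remaining parents (spouses of Income):
  Collateral: no additional parents.
  Employed's other parent is CreditScore.
  Education: no additional parents.
  Default's other parents are Collateral, CreditScore.
  Age also has parent Default.
MB(Income) = {Age, Collateral, CreditScore, Default, Education, Employed, Utilization}, which has 7 nodes.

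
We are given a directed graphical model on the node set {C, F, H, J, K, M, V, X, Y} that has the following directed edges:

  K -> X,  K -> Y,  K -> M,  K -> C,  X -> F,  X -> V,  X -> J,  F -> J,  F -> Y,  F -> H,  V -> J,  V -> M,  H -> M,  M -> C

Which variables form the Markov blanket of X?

The Markov blanket of a node is its parents, its children, and the other parents of its children.
X has children F, J, V.
Pa(X) = {K}.
For each child, the remaining parents (spouses of X):
  F has no other parent.
  V has no other parent.
  parents(J) \ {X} = {F, V}.
Union: {K} ∪ {F, J, V} ∪ {F, V} = {F, J, K, V}.

{F, J, K, V}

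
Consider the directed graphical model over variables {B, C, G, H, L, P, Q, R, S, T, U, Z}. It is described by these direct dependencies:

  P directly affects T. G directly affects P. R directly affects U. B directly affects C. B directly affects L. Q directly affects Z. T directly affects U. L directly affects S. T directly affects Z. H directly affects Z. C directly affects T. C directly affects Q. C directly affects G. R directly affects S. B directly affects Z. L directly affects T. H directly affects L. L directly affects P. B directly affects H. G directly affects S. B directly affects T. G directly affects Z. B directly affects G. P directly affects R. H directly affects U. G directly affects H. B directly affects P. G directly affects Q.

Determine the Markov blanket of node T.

By definition, MB(T) is built from T's parents, T's children, and the co-parents of T.
T's parents: B, C, L, P.
Children of T: U, Z.
Other parents of T's children:
  U: H, R
  Z: B, G, H, Q
Union: {B, C, L, P} ∪ {U, Z} ∪ {B, G, H, Q, R} = {B, C, G, H, L, P, Q, R, U, Z}.

{B, C, G, H, L, P, Q, R, U, Z}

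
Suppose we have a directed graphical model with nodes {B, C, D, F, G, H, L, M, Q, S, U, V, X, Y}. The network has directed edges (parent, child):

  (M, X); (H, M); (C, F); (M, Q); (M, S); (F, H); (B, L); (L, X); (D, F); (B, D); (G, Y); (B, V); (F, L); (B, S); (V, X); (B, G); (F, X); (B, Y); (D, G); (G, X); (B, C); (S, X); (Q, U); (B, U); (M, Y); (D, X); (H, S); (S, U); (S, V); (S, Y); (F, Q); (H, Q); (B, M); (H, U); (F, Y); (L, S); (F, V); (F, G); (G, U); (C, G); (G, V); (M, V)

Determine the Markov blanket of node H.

H's parents: F.
H has children M, Q, S, U.
Other parents of H's children:
  M: B
  Q: F, M
  S: B, L, M
  U: B, G, Q, S
MB(H) = {B, F, G, L, M, Q, S, U}.

{B, F, G, L, M, Q, S, U}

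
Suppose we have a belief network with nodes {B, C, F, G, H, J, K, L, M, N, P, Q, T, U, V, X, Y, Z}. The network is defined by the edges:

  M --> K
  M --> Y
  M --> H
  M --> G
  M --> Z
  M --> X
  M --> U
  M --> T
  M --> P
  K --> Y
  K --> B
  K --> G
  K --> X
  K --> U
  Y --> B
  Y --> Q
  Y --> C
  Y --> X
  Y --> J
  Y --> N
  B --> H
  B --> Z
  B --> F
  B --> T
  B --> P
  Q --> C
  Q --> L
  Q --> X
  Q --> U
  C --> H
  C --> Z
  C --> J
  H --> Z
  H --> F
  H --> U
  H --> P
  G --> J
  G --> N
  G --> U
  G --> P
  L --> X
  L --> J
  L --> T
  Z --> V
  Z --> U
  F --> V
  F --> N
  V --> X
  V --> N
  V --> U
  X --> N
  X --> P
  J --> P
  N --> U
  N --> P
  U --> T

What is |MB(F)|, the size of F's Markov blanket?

8

F has parents B, H.
Children of F: N, V.
Other parents of F's children:
  V: Z
  N: G, V, X, Y
MB(F) = {B, G, H, N, V, X, Y, Z}, which has 8 nodes.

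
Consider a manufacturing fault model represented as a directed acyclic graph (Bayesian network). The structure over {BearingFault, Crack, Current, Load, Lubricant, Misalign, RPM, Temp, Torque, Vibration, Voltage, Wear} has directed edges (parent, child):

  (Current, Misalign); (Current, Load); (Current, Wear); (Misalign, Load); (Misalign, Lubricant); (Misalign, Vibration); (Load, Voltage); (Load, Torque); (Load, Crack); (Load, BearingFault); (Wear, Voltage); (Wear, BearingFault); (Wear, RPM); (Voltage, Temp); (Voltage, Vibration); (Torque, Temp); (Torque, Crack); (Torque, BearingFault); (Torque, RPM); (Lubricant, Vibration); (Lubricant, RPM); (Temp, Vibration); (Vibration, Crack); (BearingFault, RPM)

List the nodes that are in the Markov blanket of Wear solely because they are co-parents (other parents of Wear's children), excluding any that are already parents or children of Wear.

Children of Wear: BearingFault, RPM, Voltage.
  parents(Voltage) \ {Wear} = {Load}.
  BearingFault also has parents Load, Torque.
  parents(RPM) \ {Wear} = {BearingFault, Lubricant, Torque}.
Excluding nodes already adjacent to Wear (BearingFault, Current, RPM, Voltage), the co-parent-only contribution is {Load, Lubricant, Torque}.

{Load, Lubricant, Torque}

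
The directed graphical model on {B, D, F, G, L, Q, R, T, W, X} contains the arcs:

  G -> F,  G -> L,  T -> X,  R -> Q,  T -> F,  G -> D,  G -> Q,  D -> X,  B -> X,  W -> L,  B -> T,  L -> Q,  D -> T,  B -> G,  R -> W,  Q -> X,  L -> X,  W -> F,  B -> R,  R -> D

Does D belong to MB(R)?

D is a child of R.
So D ∈ MB(R).

Yes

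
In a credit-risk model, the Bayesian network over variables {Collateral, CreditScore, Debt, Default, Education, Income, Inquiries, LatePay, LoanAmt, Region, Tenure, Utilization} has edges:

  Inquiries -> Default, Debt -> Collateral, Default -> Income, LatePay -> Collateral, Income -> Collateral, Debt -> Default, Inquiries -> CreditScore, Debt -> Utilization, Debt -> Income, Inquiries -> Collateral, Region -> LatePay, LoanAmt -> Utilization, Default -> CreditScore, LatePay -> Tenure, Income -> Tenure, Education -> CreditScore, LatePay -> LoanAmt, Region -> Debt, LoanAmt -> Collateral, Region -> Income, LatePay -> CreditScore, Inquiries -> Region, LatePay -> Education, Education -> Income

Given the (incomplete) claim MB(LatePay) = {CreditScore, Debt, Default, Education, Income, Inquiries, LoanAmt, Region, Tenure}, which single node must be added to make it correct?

Collateral

LatePay has parent Region.
Children of LatePay: Collateral, CreditScore, Education, LoanAmt, Tenure.
For each child, the remaining parents (spouses of LatePay):
  Education: no additional parents.
  LoanAmt: no additional parents.
  CreditScore also has parents Default, Education, Inquiries.
  Tenure's other parent is Income.
  parents(Collateral) \ {LatePay} = {Debt, Income, Inquiries, LoanAmt}.
MB(LatePay) = {Collateral, CreditScore, Debt, Default, Education, Income, Inquiries, LoanAmt, Region, Tenure}.
Comparing with the claimed set, Collateral is missing.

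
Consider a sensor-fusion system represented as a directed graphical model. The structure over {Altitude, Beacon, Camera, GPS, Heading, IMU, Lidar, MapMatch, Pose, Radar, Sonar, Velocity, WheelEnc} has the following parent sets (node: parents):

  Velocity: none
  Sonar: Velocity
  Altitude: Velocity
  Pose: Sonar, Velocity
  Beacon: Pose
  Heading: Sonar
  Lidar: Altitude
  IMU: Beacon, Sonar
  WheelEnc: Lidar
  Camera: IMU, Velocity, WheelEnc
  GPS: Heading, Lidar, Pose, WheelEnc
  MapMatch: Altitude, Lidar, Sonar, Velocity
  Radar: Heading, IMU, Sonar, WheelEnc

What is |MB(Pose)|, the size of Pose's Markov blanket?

7

A node's Markov blanket = Pa ∪ Ch ∪ (parents of Ch other than the node itself).
Pose has children Beacon, GPS.
Pose has parents Sonar, Velocity.
Parents of each child, excluding Pose:
  Beacon: no additional parents.
  GPS's other parents are Heading, Lidar, WheelEnc.
MB(Pose) = {Beacon, GPS, Heading, Lidar, Sonar, Velocity, WheelEnc}, which has 7 nodes.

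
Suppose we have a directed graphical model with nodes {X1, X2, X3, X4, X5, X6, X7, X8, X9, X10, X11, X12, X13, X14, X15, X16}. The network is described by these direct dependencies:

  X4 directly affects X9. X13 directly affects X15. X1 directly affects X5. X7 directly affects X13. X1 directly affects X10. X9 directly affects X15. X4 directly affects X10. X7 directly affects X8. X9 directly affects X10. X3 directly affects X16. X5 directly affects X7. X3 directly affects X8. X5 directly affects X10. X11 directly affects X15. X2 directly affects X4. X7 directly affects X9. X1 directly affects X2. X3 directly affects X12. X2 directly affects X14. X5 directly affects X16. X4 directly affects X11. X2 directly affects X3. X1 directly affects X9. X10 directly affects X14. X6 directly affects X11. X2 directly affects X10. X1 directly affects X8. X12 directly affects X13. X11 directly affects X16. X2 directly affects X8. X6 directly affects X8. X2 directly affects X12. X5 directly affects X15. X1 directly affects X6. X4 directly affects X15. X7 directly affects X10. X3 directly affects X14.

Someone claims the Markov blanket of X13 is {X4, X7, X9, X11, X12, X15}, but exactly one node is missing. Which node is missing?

X5

The Markov blanket of a node is its parents, its children, and the other parents of its children.
Children of X13: X15.
Pa(X13) = {X7, X12}.
Co-parents of X13 (other parents of its children):
  parents(X15) \ {X13} = {X4, X5, X9, X11}.
MB(X13) = {X4, X5, X7, X9, X11, X12, X15}.
Comparing with the claimed set, X5 is missing.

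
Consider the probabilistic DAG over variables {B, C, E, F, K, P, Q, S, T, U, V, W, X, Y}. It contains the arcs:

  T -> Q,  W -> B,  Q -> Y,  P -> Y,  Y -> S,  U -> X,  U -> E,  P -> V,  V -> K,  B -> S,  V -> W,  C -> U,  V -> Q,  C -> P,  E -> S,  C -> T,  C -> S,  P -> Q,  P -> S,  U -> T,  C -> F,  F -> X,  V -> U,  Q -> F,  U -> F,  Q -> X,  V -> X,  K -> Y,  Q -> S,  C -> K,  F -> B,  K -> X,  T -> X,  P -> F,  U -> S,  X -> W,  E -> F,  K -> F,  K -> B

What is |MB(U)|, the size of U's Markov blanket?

12

Parents of U: C, V.
U has children E, F, S, T, X.
Co-parents of U (other parents of its children):
  T also has parent C.
  E: no additional parents.
  parents(F) \ {U} = {C, E, K, P, Q}.
  X's other parents are F, K, Q, T, V.
  S also has parents B, C, E, P, Q, Y.
MB(U) = {B, C, E, F, K, P, Q, S, T, V, X, Y}, which has 12 nodes.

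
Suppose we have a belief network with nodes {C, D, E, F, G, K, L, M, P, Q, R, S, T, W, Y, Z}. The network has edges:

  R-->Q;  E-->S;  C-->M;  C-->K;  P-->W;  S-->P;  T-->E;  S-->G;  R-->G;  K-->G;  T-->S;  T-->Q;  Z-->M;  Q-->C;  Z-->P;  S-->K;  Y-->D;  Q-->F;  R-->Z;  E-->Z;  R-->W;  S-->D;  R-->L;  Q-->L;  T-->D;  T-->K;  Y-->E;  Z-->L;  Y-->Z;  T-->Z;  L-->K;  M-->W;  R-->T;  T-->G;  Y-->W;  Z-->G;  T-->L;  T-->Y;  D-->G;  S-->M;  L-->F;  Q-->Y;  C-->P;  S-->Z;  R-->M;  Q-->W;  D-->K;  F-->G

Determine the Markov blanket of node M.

{C, P, Q, R, S, W, Y, Z}

A node's Markov blanket = Pa ∪ Ch ∪ (parents of Ch other than the node itself).
M's children: W.
Pa(M) = {C, R, S, Z}.
Co-parents of M (other parents of its children):
  W: P, Q, R, Y
So the Markov blanket of M is {C, P, Q, R, S, W, Y, Z}.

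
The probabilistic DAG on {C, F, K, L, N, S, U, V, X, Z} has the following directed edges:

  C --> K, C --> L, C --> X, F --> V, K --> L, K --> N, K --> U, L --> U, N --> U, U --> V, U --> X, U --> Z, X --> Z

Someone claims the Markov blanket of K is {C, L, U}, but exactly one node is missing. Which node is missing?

A node's Markov blanket = Pa ∪ Ch ∪ (parents of Ch other than the node itself).
Ch(K) = {L, N, U}.
K's parents: C.
Parents of each child, excluding K:
  L: C
  N: —
  U: L, N
MB(K) = {C, L, N, U}.
Comparing with the claimed set, N is missing.

N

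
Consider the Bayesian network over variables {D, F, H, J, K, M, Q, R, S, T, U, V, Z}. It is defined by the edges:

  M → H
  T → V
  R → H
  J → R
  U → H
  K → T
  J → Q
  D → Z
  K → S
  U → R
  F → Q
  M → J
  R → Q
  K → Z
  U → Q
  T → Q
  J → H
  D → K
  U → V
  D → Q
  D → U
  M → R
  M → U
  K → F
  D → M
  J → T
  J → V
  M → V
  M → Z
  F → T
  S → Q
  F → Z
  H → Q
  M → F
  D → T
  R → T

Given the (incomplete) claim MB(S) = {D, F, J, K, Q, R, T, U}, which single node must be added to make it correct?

Ch(S) = {Q}.
S has parent K.
Other parents of S's children:
  parents(Q) \ {S} = {D, F, H, J, R, T, U}.
MB(S) = {D, F, H, J, K, Q, R, T, U}.
Comparing with the claimed set, H is missing.

H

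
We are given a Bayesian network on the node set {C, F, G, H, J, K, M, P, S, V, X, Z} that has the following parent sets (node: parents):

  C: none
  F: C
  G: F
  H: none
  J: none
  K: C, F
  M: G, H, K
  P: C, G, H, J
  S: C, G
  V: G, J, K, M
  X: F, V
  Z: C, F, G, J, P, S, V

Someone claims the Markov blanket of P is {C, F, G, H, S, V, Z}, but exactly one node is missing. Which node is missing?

Children of P: Z.
P has parents C, G, H, J.
Parents of each child, excluding P:
  Z: C, F, G, J, S, V
MB(P) = {C, F, G, H, J, S, V, Z}.
Comparing with the claimed set, J is missing.

J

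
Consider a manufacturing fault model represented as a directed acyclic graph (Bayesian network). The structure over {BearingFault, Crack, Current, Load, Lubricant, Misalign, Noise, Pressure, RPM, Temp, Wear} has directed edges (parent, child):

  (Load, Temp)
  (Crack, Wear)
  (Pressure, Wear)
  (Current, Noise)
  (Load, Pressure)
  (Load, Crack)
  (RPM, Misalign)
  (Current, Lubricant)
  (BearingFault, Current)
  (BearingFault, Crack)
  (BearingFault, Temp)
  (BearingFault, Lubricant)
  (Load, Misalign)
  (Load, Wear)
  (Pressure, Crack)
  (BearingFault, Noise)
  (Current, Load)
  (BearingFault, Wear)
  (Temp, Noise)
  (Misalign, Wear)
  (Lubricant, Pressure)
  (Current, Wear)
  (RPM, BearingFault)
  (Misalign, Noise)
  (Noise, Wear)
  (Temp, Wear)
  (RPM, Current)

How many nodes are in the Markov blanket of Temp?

The Markov blanket of a node is its parents, its children, and the other parents of its children.
Temp's parents: BearingFault, Load.
Temp's children: Noise, Wear.
Co-parents of Temp (other parents of its children):
  Noise: BearingFault, Current, Misalign
  Wear: BearingFault, Crack, Current, Load, Misalign, Noise, Pressure
MB(Temp) = {BearingFault, Crack, Current, Load, Misalign, Noise, Pressure, Wear}, which has 8 nodes.

8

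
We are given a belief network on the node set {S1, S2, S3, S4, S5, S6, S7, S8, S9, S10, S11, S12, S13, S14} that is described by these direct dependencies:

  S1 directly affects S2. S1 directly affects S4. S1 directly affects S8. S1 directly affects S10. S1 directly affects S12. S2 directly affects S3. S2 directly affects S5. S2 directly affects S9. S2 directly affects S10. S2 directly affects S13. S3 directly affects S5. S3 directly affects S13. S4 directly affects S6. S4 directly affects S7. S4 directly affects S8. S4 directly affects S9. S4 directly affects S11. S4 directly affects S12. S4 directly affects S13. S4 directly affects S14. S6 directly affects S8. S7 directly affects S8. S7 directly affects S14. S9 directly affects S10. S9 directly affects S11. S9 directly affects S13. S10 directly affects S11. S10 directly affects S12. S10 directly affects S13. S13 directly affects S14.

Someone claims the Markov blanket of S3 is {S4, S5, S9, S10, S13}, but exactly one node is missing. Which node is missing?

The Markov blanket of a node is its parents, its children, and the other parents of its children.
Parents of S3: S2.
Ch(S3) = {S5, S13}.
For each child, the remaining parents (spouses of S3):
  S5's other parent is S2.
  S13 also has parents S2, S4, S9, S10.
MB(S3) = {S2, S4, S5, S9, S10, S13}.
Comparing with the claimed set, S2 is missing.

S2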